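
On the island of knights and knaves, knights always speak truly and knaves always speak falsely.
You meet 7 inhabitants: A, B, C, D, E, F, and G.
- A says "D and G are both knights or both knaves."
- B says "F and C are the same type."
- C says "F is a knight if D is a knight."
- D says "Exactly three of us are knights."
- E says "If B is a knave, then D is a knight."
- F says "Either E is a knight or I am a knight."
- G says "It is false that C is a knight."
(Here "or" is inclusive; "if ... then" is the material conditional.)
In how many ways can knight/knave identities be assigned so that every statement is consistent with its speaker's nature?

Consistent assignments:
  A=knight, B=knight, C=knight, D=knave, E=knight, F=knight, G=knave
  A=knight, B=knave, C=knight, D=knave, E=knave, F=knave, G=knave

2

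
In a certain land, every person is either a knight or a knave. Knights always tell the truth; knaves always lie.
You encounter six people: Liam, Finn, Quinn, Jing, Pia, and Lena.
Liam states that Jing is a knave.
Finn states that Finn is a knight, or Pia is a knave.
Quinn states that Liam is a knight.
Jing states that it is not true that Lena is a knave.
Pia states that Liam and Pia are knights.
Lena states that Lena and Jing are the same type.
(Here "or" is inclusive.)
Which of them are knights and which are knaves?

Liam is a knave, Finn is a knight, Quinn is a knave, Jing is a knight, Pia is a knave, and Lena is a knight.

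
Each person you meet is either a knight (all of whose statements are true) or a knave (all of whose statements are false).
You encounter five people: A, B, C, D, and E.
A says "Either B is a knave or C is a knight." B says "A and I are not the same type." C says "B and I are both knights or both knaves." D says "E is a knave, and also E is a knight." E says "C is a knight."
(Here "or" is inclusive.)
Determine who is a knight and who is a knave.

A is a knave, B is a knight, C is a knave, D is a knave, and E is a knave.

A (knave): "either B is a knave or C is a knight" — false. ✓
B is a knight, and the claim "A and I are not the same type" is indeed true.
C is a knave, so "B and I are both knights or both knaves" must be false — and it is.
D is a knave, and the claim "E is a knave, and also E is a knight" is indeed false.
E is a knave; "C is a knight" is false, as required.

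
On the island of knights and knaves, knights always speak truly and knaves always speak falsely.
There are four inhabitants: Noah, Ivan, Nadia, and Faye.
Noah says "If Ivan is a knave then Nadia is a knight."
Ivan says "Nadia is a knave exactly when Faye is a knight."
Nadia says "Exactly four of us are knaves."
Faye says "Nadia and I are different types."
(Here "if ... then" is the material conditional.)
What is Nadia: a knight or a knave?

Nadia is a knave.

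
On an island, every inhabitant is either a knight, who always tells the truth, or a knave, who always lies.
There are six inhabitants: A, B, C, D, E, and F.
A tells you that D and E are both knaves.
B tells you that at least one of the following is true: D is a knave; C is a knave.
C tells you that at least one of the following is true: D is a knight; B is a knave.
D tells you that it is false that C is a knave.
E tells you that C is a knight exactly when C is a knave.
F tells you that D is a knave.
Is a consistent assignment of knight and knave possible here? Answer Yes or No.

One consistent assignment: A=knight, B=knight, C=knave, D=knave, E=knave, F=knight.

Yes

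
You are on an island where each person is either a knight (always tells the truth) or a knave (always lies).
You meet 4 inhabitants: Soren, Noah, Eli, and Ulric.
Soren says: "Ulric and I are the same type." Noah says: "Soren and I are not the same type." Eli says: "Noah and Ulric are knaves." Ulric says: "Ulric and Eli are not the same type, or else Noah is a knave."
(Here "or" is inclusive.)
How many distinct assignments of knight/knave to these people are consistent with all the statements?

2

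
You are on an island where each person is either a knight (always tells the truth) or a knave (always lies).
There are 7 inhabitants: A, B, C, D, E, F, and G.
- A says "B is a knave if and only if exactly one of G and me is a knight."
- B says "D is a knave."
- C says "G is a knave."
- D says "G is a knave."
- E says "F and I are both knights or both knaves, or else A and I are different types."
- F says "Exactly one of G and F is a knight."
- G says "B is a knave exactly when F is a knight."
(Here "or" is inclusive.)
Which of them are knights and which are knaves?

A is a knave, B is a knave, C is a knight, D is a knight, E is a knight, F is a knave, and G is a knave.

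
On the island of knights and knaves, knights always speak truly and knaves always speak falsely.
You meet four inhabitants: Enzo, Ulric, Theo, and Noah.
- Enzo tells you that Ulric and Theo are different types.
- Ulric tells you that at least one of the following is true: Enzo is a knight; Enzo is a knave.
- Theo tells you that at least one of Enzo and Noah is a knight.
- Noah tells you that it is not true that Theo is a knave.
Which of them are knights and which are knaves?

As a knave, Enzo's statement "Ulric and Theo are different types" should be False; it is.
Since Ulric is a knight, "at least one of the following is true: Enzo is a knight; Enzo is a knave" needs to be true, which holds.
As a knight, Theo's statement "at least one of Enzo and Noah is a knight" should be true; it is.
Noah is a knight, so "it is not true that Theo is a knave" must be true — and it is.

Enzo is a knave, Ulric is a knight, Theo is a knight, and Noah is a knight.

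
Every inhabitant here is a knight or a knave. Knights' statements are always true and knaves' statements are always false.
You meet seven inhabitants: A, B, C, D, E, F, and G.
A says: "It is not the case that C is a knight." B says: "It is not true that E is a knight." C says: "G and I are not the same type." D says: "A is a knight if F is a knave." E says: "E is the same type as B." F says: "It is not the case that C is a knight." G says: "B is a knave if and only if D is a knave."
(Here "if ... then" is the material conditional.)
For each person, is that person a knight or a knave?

As a knave, A's statement "it is not the case that C is a knight" should be false; it is.
B is a knight; "it is not true that E is a knight" is true, as required.
Since C is a knight, "G and I are not the same type" needs to be true, which holds.
As a knave, D's statement "A is a knight if F is a knave" should be false; it is.
E is a knave, so "E is the same type as B" must be false — and it is.
Since F is a knave, "it is not the case that C is a knight" needs to be false, which holds.
G is a knave; "B is a knave if and only if D is a knave" is false, as required.

A is a knave, B is a knight, C is a knight, D is a knave, E is a knave, F is a knave, and G is a knave.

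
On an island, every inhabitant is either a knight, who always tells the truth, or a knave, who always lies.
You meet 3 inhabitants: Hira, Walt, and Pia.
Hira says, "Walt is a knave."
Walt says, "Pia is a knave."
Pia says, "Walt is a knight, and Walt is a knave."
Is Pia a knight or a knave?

Pia is a knave.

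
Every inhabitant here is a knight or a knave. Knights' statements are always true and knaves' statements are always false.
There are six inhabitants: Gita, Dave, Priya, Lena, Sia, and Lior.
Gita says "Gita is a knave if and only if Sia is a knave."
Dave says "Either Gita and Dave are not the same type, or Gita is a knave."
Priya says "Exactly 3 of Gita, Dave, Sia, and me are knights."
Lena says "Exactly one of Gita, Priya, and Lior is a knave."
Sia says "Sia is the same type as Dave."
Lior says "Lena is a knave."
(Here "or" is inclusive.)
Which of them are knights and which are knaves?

Knights: Dave, Sia, and Lior. Knaves: Gita, Priya, and Lena.

Since Gita is a knave, "Gita is a knave if and only if Sia is a knave" needs to be false, which holds.
As a knight, Dave's statement "either Gita and Dave are not the same type, or Gita is a knave" should be true; it is.
Since Priya is a knave, "exactly 3 of Gita, Dave, Sia, and me are knights" needs to be false, which holds.
Lena (knave): "exactly one of Gita, Priya, and Lior is a knave" — false. ✓
As a knight, Sia's statement "Sia is the same type as Dave" should be true; it is.
Lior is a knight, and the claim "Lena is a knave" is indeed true.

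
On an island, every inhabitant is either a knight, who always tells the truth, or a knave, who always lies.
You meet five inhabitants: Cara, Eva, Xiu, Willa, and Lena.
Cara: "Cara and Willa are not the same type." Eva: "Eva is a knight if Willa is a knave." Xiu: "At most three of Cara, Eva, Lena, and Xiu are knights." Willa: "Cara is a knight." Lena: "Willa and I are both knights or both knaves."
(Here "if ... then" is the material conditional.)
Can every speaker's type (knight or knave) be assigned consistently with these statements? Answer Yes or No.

No

Checking all 32 assignments, each has at least one speaker whose statement's truth value contradicts their type.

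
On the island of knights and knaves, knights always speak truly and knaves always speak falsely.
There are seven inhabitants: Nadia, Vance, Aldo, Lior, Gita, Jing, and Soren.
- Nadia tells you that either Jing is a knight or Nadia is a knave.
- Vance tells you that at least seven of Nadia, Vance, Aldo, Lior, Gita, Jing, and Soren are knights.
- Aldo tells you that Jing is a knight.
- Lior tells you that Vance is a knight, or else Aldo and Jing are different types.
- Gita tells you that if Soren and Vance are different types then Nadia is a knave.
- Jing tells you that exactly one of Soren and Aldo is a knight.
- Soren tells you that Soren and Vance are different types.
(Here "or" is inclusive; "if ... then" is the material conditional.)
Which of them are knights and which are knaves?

Knights: Nadia, Aldo, Gita, and Jing. Knaves: Vance, Lior, and Soren.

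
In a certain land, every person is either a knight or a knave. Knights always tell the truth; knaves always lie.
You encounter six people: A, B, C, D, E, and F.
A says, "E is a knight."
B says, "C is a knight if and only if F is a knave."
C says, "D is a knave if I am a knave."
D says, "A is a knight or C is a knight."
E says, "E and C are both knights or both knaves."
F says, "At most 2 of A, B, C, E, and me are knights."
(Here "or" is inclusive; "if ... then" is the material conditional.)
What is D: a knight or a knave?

D is a knight.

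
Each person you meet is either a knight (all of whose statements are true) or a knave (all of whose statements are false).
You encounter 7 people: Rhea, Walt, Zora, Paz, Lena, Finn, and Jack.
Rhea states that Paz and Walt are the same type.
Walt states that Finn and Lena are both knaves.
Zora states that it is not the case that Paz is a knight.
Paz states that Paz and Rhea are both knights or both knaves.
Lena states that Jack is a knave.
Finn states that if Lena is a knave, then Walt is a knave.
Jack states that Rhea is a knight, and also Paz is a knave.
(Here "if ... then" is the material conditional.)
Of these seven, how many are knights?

The unique consistent assignment is Rhea=knight, Walt=knave, Zora=knight, Paz=knave, Lena=knave, Finn=knight, Jack=knight.
That has 4 knights.

4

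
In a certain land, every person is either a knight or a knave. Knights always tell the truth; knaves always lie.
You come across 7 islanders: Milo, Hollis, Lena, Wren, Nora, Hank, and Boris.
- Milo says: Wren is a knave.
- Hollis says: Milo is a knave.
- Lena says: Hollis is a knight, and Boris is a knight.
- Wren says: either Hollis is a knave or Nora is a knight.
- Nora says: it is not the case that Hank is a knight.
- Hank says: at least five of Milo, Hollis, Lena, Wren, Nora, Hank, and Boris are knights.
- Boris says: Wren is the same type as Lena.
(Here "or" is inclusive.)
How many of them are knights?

The unique consistent assignment is Milo=knave, Hollis=knight, Lena=knave, Wren=knight, Nora=knight, Hank=knave, Boris=knave.
That has 3 knights.

3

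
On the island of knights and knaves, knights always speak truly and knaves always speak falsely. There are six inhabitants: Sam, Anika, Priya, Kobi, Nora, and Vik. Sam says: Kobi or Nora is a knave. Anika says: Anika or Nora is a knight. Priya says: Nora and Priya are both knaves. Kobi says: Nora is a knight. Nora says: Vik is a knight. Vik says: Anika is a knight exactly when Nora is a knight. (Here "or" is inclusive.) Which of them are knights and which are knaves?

Sam is a knave, Anika is a knight, Priya is a knave, Kobi is a knight, Nora is a knight, and Vik is a knight.

Sam (knave): "Kobi or Nora is a knave" — false. ✓
Anika is a knight, so "Anika or Nora is a knight" must be true — and it is.
Priya is a knave, so "Nora and Priya are both knaves" must be false — and it is.
Kobi (knight): "Nora is a knight" — true. ✓
Nora (knight): "Vik is a knight" — true. ✓
Vik (knight): "Anika is a knight exactly when Nora is a knight" — true. ✓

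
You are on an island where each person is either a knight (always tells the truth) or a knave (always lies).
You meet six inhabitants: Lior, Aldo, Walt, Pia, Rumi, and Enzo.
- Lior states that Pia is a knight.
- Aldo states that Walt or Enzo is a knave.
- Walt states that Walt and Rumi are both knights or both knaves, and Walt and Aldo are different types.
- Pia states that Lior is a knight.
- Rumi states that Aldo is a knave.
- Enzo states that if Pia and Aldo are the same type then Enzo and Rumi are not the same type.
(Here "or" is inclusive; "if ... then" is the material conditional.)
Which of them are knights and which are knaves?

Lior is a knight, and the claim "Pia is a knight" is indeed True.
Aldo is a knave, and the claim "Walt or Enzo is a knave" is indeed false.
Walt is a knight, and the claim "Walt and Rumi are both knights or both knaves, and Walt and Aldo are different types" is indeed True.
Pia is a knight, so "Lior is a knight" must be True — and it is.
Rumi (knight): "Aldo is a knave" — True. ✓
Enzo is a knight, and the claim "if Pia and Aldo are the same type then Enzo and Rumi are not the same type" is indeed True.

Knights: Lior, Walt, Pia, Rumi, and Enzo. Knaves: Aldo.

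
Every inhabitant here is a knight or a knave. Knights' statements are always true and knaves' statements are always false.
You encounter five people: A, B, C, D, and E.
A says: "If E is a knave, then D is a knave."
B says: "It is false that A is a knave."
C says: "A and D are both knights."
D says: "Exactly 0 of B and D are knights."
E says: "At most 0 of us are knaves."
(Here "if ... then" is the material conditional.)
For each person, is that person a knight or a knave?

A is a knight, B is a knight, C is a knave, D is a knave, and E is a knave.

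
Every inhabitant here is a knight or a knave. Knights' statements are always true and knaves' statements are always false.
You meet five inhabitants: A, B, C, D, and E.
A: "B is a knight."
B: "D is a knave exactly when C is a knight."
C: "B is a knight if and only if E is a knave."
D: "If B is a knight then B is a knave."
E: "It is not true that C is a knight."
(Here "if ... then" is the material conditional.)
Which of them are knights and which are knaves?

A is a knight, B is a knight, C is a knight, D is a knave, and E is a knave.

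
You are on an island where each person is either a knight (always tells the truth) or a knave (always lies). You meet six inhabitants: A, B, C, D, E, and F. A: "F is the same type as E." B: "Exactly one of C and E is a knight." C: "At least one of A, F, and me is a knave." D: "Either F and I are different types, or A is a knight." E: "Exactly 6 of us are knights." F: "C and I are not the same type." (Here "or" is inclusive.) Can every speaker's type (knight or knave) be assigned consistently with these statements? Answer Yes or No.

No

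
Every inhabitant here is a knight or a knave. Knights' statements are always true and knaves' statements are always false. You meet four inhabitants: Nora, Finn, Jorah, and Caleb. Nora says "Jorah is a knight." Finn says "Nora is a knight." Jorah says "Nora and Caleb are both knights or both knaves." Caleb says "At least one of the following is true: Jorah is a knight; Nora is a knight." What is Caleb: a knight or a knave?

Caleb is a knight.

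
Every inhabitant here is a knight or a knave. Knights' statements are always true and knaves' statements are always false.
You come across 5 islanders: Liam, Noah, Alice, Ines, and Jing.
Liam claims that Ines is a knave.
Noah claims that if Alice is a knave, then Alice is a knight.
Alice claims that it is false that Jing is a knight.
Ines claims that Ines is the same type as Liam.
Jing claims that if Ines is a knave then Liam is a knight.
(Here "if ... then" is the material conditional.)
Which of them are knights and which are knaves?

Liam is a knight, Noah is a knave, Alice is a knave, Ines is a knave, and Jing is a knight.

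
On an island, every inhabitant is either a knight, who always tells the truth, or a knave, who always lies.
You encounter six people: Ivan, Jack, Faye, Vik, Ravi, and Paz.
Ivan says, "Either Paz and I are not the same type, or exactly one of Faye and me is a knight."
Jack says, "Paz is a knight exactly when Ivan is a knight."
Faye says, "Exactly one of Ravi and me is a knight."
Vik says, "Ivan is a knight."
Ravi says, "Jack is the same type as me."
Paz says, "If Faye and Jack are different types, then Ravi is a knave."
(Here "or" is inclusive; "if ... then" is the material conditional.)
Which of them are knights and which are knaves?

Knights: Ivan, Jack, Vik, and Paz. Knaves: Faye and Ravi.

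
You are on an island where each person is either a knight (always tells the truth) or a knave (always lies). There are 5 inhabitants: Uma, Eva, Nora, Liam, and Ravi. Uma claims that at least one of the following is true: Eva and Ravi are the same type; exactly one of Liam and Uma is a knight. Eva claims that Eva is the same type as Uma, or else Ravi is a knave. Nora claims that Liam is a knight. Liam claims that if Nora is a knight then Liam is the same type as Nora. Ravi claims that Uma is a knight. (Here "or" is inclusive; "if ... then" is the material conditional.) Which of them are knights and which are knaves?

As a knight, Uma's statement "at least one of the following is true: Eva and Ravi are the same type; exactly one of Liam and Uma is a knight" should be True; it is.
Since Eva is a knight, "Eva is the same type as Uma, or else Ravi is a knave" needs to be True, which holds.
Nora (knight): "Liam is a knight" — True. ✓
Since Liam is a knight, "if Nora is a knight then Liam is the same type as Nora" needs to be True, which holds.
Ravi is a knight, and the claim "Uma is a knight" is indeed True.

Uma is a knight, Eva is a knight, Nora is a knight, Liam is a knight, and Ravi is a knight.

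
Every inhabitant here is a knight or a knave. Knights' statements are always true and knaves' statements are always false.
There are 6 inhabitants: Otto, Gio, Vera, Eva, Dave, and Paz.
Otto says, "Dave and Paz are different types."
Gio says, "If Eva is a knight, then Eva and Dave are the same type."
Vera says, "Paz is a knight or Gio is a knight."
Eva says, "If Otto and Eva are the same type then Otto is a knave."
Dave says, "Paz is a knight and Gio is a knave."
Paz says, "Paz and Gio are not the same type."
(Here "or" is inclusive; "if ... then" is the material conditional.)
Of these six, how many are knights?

The unique consistent assignment is Otto=knave, Gio=knave, Vera=knave, Eva=knight, Dave=knave, Paz=knave.
That has 1 knight.

1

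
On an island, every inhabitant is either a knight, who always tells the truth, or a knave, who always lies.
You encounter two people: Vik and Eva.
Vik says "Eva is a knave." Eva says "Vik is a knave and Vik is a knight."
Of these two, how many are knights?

1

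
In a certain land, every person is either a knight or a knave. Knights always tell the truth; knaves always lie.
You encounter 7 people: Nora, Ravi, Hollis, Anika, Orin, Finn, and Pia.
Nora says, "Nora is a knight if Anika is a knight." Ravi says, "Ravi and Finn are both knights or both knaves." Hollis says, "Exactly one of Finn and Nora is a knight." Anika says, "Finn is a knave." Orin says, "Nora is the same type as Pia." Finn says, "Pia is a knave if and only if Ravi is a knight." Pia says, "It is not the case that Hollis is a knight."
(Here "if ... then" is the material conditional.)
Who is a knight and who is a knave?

Nora is a knight, and the claim "Nora is a knight if Anika is a knight" is indeed true.
Since Ravi is a knave, "Ravi and Finn are both knights or both knaves" needs to be false, which holds.
As a knave, Hollis's statement "exactly one of Finn and Nora is a knight" should be false; it is.
Since Anika is a knave, "Finn is a knave" needs to be false, which holds.
Since Orin is a knight, "Nora is the same type as Pia" needs to be true, which holds.
As a knight, Finn's statement "Pia is a knave if and only if Ravi is a knight" should be true; it is.
Pia (knight): "it is not the case that Hollis is a knight" — true. ✓

Knights: Nora, Orin, Finn, and Pia. Knaves: Ravi, Hollis, and Anika.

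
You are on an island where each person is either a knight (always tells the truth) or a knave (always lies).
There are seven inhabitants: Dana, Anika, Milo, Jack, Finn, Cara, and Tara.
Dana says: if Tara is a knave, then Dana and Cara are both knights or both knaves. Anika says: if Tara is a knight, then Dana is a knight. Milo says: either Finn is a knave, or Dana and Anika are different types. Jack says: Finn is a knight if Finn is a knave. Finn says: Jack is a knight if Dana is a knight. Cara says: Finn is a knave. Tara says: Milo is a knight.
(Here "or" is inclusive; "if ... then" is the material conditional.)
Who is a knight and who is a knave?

Knights: Dana, Anika, Milo, Cara, and Tara. Knaves: Jack and Finn.

Dana is a knight; "if Tara is a knave, then Dana and Cara are both knights or both knaves" is true, as required.
Anika is a knight; "if Tara is a knight, then Dana is a knight" is true, as required.
As a knight, Milo's statement "either Finn is a knave, or Dana and Anika are different types" should be true; it is.
Jack is a knave, so "Finn is a knight if Finn is a knave" must be False — and it is.
Finn (knave): "Jack is a knight if Dana is a knight" — False. ✓
Cara is a knight, so "Finn is a knave" must be true — and it is.
Tara is a knight, and the claim "Milo is a knight" is indeed true.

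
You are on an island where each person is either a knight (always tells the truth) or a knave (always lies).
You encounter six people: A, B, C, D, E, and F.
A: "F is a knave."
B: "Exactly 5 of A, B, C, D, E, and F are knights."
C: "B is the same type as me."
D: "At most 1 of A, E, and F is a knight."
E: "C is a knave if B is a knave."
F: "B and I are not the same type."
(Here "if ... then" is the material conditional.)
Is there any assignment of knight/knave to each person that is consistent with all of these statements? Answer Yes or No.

No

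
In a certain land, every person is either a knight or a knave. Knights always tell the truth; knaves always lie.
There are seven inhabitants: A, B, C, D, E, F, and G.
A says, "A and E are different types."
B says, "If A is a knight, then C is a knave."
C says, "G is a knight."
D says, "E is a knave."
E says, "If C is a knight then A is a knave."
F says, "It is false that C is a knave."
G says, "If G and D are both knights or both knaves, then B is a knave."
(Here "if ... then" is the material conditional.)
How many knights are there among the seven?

The unique consistent assignment is A=knight, B=knave, C=knight, D=knight, E=knave, F=knight, G=knight.
That has 5 knights.

5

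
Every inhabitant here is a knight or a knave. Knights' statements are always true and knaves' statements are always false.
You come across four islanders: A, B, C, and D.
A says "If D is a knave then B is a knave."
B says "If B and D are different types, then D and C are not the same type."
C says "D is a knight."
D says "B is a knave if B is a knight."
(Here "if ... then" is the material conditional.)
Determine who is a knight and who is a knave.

Knights: A, C, and D. Knaves: B.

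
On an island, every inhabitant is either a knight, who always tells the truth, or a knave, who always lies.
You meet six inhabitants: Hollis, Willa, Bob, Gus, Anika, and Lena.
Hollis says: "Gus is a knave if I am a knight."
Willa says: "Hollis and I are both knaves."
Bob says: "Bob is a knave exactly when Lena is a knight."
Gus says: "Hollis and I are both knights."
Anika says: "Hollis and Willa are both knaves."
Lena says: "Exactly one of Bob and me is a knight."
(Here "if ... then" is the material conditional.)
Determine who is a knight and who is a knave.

Hollis is a knight, Willa is a knave, Bob is a knave, Gus is a knave, Anika is a knave, and Lena is a knave.

Since Hollis is a knight, "Gus is a knave if I am a knight" needs to be True, which holds.
Willa is a knave, so "Hollis and I are both knaves" must be False — and it is.
As a knave, Bob's statement "Bob is a knave exactly when Lena is a knight" should be False; it is.
Gus is a knave, so "Hollis and I are both knights" must be False — and it is.
Anika is a knave; "Hollis and Willa are both knaves" is False, as required.
Lena is a knave, so "exactly one of Bob and me is a knight" must be False — and it is.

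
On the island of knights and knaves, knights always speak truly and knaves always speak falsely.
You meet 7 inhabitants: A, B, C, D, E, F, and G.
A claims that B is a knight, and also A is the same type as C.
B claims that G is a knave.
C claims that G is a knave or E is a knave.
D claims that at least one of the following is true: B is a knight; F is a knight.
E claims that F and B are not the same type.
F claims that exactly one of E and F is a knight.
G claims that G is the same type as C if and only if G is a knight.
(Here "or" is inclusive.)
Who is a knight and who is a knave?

As a knave, A's statement "B is a knight, and also A is the same type as C" should be False; it is.
B (knave): "G is a knave" — False. ✓
C (knight): "G is a knave or E is a knave" — True. ✓
D is a knave, so "at least one of the following is true: B is a knight; F is a knight" must be False — and it is.
E is a knave, and the claim "F and B are not the same type" is indeed False.
F is a knave, so "exactly one of E and F is a knight" must be False — and it is.
As a knight, G's statement "G is the same type as C if and only if G is a knight" should be True; it is.

Knights: C and G. Knaves: A, B, D, E, and F.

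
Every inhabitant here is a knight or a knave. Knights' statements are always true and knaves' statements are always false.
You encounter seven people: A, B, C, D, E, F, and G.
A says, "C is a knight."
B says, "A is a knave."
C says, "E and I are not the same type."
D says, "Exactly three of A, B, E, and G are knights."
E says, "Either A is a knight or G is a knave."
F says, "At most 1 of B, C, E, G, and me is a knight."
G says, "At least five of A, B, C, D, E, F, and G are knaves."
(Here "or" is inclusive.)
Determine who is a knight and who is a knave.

A is a knave, B is a knight, C is a knave, D is a knave, E is a knave, F is a knave, and G is a knight.

As a knave, A's statement "C is a knight" should be false; it is.
B is a knight; "A is a knave" is True, as required.
C is a knave, and the claim "E and I are not the same type" is indeed false.
D is a knave; "exactly three of A, B, E, and G are knights" is false, as required.
Since E is a knave, "either A is a knight or G is a knave" needs to be false, which holds.
F is a knave, so "at most 1 of B, C, E, G, and me is a knight" must be false — and it is.
Since G is a knight, "at least five of A, B, C, D, E, F, and G are knaves" needs to be True, which holds.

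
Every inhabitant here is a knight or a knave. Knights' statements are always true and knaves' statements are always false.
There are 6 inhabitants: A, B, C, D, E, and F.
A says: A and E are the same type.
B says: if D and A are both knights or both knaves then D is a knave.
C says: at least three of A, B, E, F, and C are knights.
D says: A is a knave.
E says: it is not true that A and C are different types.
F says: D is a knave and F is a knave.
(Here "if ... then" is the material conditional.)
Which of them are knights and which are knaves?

A is a knave, B is a knight, C is a knave, D is a knight, E is a knight, and F is a knave.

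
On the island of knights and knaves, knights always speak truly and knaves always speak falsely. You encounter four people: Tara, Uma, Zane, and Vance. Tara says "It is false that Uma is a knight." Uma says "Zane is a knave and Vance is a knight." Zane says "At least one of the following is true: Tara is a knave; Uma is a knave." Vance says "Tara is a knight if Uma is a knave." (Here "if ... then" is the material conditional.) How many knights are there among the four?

3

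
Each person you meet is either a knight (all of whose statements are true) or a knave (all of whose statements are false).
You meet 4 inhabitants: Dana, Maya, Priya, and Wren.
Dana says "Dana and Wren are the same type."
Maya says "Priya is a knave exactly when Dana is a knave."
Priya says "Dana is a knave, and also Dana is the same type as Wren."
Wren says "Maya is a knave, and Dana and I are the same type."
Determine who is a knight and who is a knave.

Dana is a knight, Maya is a knave, Priya is a knave, and Wren is a knight.

Suppose Dana is a knave. Then Dana's statement "Dana and Wren are the same type" would have to be false. Checking the 8 ways to assign the others, none is consistent with every speaker.
(For instance, with Maya=knave, Priya=knave, Wren=knight, Maya's claim "Priya is a knave exactly when Dana is a knave" comes out true where it would need to be false.)
So Dana must be a knight, making "Dana and Wren are the same type" true. Taking Dana=knight, Maya=knave, Priya=knave, Wren=knight, each remaining statement checks out:
  Maya (knave): "Priya is a knave exactly when Dana is a knave" — false. ✓
  Priya (knave): "Dana is a knave, and also Dana is the same type as Wren" — false. ✓
  Wren (knight): "Maya is a knave, and Dana and I are the same type" — true. ✓
This is the unique consistent assignment.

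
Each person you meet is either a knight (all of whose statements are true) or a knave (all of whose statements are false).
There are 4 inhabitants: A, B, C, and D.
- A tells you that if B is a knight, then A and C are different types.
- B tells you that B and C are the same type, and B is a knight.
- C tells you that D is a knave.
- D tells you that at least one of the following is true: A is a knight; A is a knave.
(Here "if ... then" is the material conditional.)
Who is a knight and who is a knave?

Suppose A is a knave. Then A's statement "if B is a knight, then A and C are different types" would have to be false. Checking the 8 ways to assign the others, none is consistent with every speaker.
(For instance, with B=knave, C=knave, D=knight, A's claim "if B is a knight, then A and C are different types" comes out true where it would need to be false.)
So A must be a knight, making "if B is a knight, then A and C are different types" true. Taking A=knight, B=knave, C=knave, D=knight, each remaining statement checks out:
  B (knave): "B and C are the same type, and B is a knight" — false. ✓
  C (knave): "D is a knave" — false. ✓
  D (knight): "at least one of the following is true: A is a knight; A is a knave" — true. ✓
This is the unique consistent assignment.

A is a knight, B is a knave, C is a knave, and D is a knight.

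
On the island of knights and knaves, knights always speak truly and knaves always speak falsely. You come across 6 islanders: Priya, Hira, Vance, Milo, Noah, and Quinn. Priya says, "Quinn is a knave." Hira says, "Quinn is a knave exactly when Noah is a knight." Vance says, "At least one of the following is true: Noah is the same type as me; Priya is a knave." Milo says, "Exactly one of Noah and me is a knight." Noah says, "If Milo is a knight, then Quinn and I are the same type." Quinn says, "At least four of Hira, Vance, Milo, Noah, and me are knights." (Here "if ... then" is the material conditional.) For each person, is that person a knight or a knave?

Priya is a knave, Hira is a knight, Vance is a knight, Milo is a knight, Noah is a knave, and Quinn is a knight.

As a knave, Priya's statement "Quinn is a knave" should be false; it is.
Hira is a knight; "Quinn is a knave exactly when Noah is a knight" is True, as required.
Since Vance is a knight, "at least one of the following is true: Noah is the same type as me; Priya is a knave" needs to be True, which holds.
Milo (knight): "exactly one of Noah and me is a knight" — True. ✓
As a knave, Noah's statement "if Milo is a knight, then Quinn and I are the same type" should be false; it is.
Quinn (knight): "at least four of Hira, Vance, Milo, Noah, and me are knights" — True. ✓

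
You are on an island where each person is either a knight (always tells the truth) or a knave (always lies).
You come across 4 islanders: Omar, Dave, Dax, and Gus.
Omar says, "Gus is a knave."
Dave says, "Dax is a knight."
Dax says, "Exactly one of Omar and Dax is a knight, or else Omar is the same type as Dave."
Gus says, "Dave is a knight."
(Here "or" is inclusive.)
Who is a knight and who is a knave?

Knights: Dave, Dax, and Gus. Knaves: Omar.

Omar (knave): "Gus is a knave" — False. ✓
Since Dave is a knight, "Dax is a knight" needs to be true, which holds.
Dax is a knight; "exactly one of Omar and Dax is a knight, or else Omar is the same type as Dave" is true, as required.
Gus is a knight, so "Dave is a knight" must be true — and it is.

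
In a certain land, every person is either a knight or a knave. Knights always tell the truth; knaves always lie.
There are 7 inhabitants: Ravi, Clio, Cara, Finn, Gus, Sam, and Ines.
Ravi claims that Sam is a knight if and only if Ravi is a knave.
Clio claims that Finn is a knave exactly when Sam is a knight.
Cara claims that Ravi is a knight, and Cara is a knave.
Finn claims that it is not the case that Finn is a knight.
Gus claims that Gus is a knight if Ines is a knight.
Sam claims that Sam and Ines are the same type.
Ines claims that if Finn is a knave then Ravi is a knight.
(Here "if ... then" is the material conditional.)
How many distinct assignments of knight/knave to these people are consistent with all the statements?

0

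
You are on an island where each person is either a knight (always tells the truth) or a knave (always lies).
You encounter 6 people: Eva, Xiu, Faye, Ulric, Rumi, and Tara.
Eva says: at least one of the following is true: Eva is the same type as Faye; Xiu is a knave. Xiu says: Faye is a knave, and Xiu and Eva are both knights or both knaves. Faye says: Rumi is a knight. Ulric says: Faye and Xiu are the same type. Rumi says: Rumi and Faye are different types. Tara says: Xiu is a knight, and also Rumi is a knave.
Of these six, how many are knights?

2

The unique consistent assignment is Eva=knight, Xiu=knave, Faye=knave, Ulric=knight, Rumi=knave, Tara=knave.
That has 2 knights.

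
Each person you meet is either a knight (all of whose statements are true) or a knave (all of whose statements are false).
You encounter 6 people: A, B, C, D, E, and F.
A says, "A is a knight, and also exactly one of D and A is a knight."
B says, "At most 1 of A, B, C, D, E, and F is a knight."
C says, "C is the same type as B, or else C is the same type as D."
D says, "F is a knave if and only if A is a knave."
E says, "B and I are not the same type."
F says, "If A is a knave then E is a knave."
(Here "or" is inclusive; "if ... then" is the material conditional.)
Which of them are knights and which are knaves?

A is a knave, B is a knave, C is a knight, D is a knight, E is a knight, and F is a knave.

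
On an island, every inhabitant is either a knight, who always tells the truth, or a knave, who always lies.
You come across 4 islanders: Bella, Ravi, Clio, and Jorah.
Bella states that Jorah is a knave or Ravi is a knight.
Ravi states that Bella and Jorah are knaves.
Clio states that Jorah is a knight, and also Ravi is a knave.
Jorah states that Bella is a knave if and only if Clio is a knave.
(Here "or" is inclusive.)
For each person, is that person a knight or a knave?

Suppose Bella is a knave. Then Bella's statement "Jorah is a knave or Ravi is a knight" would have to be false. Checking the 8 ways to assign the others, none is consistent with every speaker.
(For instance, with Ravi=knave, Clio=knave, Jorah=knave, Bella's claim "Jorah is a knave or Ravi is a knight" comes out true where it would need to be false.)
So Bella must be a knight, making "Jorah is a knave or Ravi is a knight" true. Taking Bella=knight, Ravi=knave, Clio=knave, Jorah=knave, each remaining statement checks out:
  Ravi (knave): "Bella and Jorah are knaves" — false. ✓
  Clio (knave): "Jorah is a knight, and also Ravi is a knave" — false. ✓
  Jorah (knave): "Bella is a knave if and only if Clio is a knave" — false. ✓
This is the unique consistent assignment.

Knights: Bella. Knaves: Ravi, Clio, and Jorah.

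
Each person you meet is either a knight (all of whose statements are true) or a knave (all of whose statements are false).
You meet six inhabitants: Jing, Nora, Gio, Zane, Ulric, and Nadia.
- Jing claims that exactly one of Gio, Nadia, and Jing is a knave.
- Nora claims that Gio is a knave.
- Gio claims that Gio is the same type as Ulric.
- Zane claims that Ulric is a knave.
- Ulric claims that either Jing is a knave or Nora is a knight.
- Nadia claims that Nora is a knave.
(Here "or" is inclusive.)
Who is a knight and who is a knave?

Knights: Nora and Ulric. Knaves: Jing, Gio, Zane, and Nadia.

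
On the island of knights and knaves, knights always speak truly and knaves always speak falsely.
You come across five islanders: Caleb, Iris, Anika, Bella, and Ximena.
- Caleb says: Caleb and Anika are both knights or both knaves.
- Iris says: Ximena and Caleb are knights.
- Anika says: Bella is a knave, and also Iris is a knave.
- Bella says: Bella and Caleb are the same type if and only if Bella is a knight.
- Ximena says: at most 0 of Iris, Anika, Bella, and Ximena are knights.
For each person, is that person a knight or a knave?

Suppose Caleb is a knight. Then Caleb's statement "Caleb and Anika are both knights or both knaves" would have to be true. Checking the 16 ways to assign the others, none is consistent with every speaker.
(For instance, with Iris=knave, Anika=knight, Bella=knave, Ximena=knave, Bella's claim "Bella and Caleb are the same type if and only if Bella is a knight" comes out true where it would need to be false.)
So Caleb must be a knave, making "Caleb and Anika are both knights or both knaves" false. Taking Caleb=knave, Iris=knave, Anika=knight, Bella=knave, Ximena=knave, each remaining statement checks out:
  Iris (knave): "Ximena and Caleb are knights" — false. ✓
  Anika (knight): "Bella is a knave, and also Iris is a knave" — true. ✓
  Bella (knave): "Bella and Caleb are the same type if and only if Bella is a knight" — false. ✓
  Ximena (knave): "at most 0 of Iris, Anika, Bella, and Ximena are knights" — false. ✓
This is the unique consistent assignment.

Knights: Anika. Knaves: Caleb, Iris, Bella, and Ximena.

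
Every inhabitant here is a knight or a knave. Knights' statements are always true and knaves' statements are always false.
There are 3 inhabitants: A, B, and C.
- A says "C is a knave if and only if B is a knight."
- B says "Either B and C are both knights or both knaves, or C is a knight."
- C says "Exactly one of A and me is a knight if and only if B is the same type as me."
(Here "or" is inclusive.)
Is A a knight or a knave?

A is a knave.

Consistent assignments: {A=knave, B=knight, C=knight}
In every consistent assignment, A is a knave.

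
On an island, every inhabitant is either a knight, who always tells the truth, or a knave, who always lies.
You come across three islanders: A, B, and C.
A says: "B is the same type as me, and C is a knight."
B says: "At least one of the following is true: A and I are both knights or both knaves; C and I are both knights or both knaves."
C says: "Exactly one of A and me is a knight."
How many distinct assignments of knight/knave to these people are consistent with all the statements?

Consistent assignments:
  A=knave, B=knight, C=knight

1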